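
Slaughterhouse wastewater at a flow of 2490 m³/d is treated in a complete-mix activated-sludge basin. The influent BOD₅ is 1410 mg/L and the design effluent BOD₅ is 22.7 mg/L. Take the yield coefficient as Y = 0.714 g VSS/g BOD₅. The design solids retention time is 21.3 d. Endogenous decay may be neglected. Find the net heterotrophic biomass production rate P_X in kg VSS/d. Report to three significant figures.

No decay correction is needed, so Y_obs = Y = 0.714.
Mass of BOD₅ removed per day: Q(S₀ − S) = 2490 × 1387 g/m³ = 3454 kg/d.
So the net sludge growth is P_X = 0.7140 × 3454 = 2466 kg VSS/d.

P_X ≈ 2470 kg VSS/d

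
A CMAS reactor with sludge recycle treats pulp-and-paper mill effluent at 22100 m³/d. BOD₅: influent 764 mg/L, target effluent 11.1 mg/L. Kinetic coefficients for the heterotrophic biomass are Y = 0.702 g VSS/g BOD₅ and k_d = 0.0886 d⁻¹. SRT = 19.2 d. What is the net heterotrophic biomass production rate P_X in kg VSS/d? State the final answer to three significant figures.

P_X ≈ 4320 kg VSS/d

Observed yield with endogenous decay: Y_obs = Y / (1 + k_d·θ_c) = 0.702 / (1 + 0.0886 × 19.2) = 0.702 / 2.701 = 0.2599 g VSS/g BOD₅.
Mass of BOD₅ removed per day: Q(S₀ − S) = 22100 × 752.9 g/m³ = 16639 kg/d.
Net biomass production P_X = Y_obs × Q·(S₀ − S) = 0.2599 × 16639 = 4324 kg VSS/d.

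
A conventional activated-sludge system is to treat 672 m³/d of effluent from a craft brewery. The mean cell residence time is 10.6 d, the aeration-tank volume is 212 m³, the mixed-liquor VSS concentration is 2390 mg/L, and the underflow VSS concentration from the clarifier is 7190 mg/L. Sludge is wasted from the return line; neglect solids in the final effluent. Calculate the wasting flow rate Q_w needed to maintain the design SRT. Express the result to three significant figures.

Q_w ≈ 6.65 m³/d

Wasting from the return line (neglecting effluent solids): Q_w = V·X / (θ_c·X_r) = 212.0 × 2390 / (10.6 × 7190) = 6.648 m³/d.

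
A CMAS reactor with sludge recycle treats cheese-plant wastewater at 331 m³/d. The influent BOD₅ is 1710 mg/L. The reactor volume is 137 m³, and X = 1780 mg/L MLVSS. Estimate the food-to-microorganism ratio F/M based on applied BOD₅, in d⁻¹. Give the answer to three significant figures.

F/M ≈ 2.32 d⁻¹

Food-to-microorganism ratio F/M = Q S₀ / (V X) = 331 × 1710 / (137.0 × 1780) = 2.321 d⁻¹.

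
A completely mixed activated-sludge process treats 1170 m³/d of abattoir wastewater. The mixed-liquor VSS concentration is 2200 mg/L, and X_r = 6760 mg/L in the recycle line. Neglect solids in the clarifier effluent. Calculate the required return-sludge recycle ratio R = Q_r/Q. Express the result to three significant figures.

R ≈ 0.482

Solids balance on the clarifier gives (1+R)X = R·X_r, so R = X/(X_r − X) = 2200 / (6760 − 2200) = 0.4825.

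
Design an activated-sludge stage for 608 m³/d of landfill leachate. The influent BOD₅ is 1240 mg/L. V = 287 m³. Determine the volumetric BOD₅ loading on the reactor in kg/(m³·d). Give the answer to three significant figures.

L_v = Q S₀ / V = 608 × 1240 × 10⁻³ / 287.0 = 2.627 kg/(m³·d).

L_v ≈ 2.63 kg BOD₅/(m³·d)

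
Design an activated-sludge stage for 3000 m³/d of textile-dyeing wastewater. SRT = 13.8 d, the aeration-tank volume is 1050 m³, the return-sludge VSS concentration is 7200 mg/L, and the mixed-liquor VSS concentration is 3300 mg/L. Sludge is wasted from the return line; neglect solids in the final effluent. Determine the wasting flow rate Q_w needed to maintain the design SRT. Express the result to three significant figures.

θ_c = V·X/(Q_w·X_r) when wasting from the recycle, so Q_w = V·X/(θ_c·X_r) = 1050 × 3300 / (13.8 × 7200) = 34.87 m³/d.

Q_w ≈ 34.9 m³/d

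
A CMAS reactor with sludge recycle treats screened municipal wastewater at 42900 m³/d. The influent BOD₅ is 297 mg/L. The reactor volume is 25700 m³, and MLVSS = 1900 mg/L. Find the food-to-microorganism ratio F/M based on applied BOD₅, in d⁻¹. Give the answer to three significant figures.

F/M ≈ 0.261 d⁻¹

F/M = Q·S₀ / (V·X) = 42900 × 297 / (25700 × 1900) = 0.2609 g BOD₅·(g VSS·d)⁻¹.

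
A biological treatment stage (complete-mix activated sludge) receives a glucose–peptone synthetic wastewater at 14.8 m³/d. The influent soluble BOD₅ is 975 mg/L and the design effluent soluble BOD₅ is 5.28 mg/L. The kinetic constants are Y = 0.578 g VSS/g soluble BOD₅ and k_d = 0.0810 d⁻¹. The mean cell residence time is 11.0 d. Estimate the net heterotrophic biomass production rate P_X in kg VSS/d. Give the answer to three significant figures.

Y_obs = Y / (1 + k_d θ_c) = 0.578 / (1 + 0.0810 × 11.0) = 0.578 / 1.891 = 0.3057.
Mass of soluble BOD₅ removed per day: Q(S₀ − S) = 14.8 × 969.7 g/m³ = 14.35 kg/d.
Net biomass production P_X = Y_obs × Q·(S₀ − S) = 0.3057 × 14.35 = 4.387 kg VSS/d.

P_X ≈ 4.39 kg VSS/d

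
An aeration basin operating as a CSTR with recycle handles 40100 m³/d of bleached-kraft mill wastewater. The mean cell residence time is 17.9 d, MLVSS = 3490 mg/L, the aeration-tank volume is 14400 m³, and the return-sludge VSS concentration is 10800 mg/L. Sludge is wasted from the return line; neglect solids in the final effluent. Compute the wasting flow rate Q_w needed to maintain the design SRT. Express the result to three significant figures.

Q_w = (V·X)/(θ_c X_r) = 14400 × 3490 / (17.9 × 10800) = 260.0 m³/d.

Q_w ≈ 260 m³/d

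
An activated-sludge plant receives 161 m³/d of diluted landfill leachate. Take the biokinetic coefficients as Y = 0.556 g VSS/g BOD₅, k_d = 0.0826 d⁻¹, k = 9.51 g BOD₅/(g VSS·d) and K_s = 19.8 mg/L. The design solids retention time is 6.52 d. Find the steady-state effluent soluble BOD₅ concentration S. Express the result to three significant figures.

For a completely mixed reactor with recycle the Lawrence–McCarty relation gives S = K_s·(1 + k_d·θ_c) / [θ_c·(Y·k − k_d) − 1] = 19.8 × (1 + 0.0826 × 6.52) / [6.52 × (0.556 × 9.51 − 0.0826) − 1] = 30.46 / 32.94 = 0.9249 mg/L.

S ≈ 0.925 mg/L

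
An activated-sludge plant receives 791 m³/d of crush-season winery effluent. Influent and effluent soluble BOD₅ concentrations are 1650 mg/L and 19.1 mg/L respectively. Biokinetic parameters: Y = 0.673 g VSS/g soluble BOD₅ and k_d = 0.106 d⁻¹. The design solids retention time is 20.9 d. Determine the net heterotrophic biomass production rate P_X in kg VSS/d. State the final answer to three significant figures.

P_X ≈ 270 kg VSS/d

Y_obs = Y / (1 + k_d θ_c) = 0.673 / (1 + 0.106 × 20.9) = 0.673 / 3.215 = 0.2093.
ΔS = 1650 − 19.1 = 1631 mg/L, so the substrate removal rate is 791 × 1631/1000 = 1290 kg soluble BOD₅/d.
Biomass produced: P_X = Y_obs·Q·ΔS = 0.2093 × 1290 ≈ 270.0 kg VSS/d.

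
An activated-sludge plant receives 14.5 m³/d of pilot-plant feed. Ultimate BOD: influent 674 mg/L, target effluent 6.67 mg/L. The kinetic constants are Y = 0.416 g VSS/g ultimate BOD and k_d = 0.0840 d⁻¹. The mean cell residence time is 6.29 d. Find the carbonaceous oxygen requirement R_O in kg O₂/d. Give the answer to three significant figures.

Y_obs = Y / (1 + k_d θ_c) = 0.416 / (1 + 0.0840 × 6.29) = 0.416 / 1.528 = 0.2722.
Mass of ultimate BOD removed per day: Q(S₀ − S) = 14.5 × 667.3 g/m³ = 9.676 kg/d.
Net sludge production P_X = 0.2722 × 9.676 = 2.634 kg VSS/d.
R_O = Q·(S₀ − S) − 1.42·P_X = 9.676 − 1.42 × 2.634 = 5.936 kg O₂/d.

R_O ≈ 5.94 kg O₂/d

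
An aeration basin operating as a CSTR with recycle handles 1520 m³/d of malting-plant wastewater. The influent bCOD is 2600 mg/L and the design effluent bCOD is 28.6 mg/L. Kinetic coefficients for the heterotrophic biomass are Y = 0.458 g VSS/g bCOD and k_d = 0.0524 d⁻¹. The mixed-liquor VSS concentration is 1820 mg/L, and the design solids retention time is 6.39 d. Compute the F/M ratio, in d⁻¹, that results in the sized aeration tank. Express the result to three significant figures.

Rearranging the biomass balance for a CMAS with decay, V = Y·Q·ΔS·θ_c / [X·(1+k_d θ_c)] = 0.458 × 1520 × (2600 − 28.6) × 6.39 / [1820 × (1 + 0.0524 × 6.39)] = 1.14×10^7 / 2429 = 4708 m³.
F/M = applied load / biomass = Q·S₀/(V·X) = 1520 × 2600 / (4708 × 1820) = 0.4612 d⁻¹.

F/M ≈ 0.461 d⁻¹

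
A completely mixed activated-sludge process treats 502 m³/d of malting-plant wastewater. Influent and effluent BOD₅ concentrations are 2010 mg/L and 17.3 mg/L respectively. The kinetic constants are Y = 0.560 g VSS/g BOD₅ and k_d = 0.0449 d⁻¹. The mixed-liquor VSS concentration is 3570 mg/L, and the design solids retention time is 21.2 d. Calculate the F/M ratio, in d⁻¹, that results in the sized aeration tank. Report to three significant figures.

F/M ≈ 0.166 d⁻¹

Rearranging the biomass balance for a CMAS with decay, V = Y·Q·ΔS·θ_c / [X·(1+k_d θ_c)] = 0.560 × 502 × (2010 − 17.3) × 21.2 / [3570 × (1 + 0.0449 × 21.2)] = 1.19×10^7 / 6968 = 1704 m³.
Food-to-microorganism ratio F/M = Q S₀ / (V X) = 502 × 2010 / (1704 × 3570) = 0.1658 d⁻¹.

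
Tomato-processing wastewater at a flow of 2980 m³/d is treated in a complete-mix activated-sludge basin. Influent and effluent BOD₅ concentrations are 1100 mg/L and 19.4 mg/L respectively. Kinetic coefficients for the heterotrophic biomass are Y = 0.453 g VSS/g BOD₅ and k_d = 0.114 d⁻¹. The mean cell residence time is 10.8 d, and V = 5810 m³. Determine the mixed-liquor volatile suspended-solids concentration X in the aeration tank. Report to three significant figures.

X = Y·Q·ΔS·θ_c / [V·(1 + k_d θ_c)] = 0.453 × 2980 × (1100 − 19.4) × 10.8 / [5810 × (1 + 0.114 × 10.8)] = 1215 mg/L.

X ≈ 1220 mg/L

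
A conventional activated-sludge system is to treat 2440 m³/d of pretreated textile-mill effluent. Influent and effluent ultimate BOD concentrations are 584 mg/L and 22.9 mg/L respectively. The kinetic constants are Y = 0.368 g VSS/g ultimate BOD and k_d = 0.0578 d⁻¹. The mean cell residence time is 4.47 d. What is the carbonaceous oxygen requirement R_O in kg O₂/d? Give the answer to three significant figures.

Correct the yield for decay: Y_obs = Y/(1 + k_d θ_c) = 0.368 / (1 + 0.0578 × 4.47) = 0.368 / 1.258 = 0.2924.
ΔS = 584 − 22.9 = 561.1 mg/L, so the substrate removal rate is 2440 × 561.1/1000 = 1369 kg ultimate BOD/d.
Biomass synthesised: P_X = Y_obs × 1369 = 400.4 kg VSS/d.
Carbonaceous O₂ demand = substrate oxidised − cell-mass equivalent = 1369 − 1.42 × 400.4 = 800.5 kg O₂/d.

R_O ≈ 801 kg O₂/d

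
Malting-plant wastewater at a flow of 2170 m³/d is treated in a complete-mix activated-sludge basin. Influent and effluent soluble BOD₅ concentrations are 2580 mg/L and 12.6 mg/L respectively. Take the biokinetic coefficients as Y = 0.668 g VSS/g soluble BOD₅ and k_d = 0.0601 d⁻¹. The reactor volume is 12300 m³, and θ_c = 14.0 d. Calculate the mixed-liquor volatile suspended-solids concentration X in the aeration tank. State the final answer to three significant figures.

X ≈ 2300 mg/L

X = Y·Q·ΔS·θ_c / [V·(1 + k_d θ_c)] = 0.668 × 2170 × (2580 − 12.6) × 14.0 / [12300 × (1 + 0.0601 × 14.0)] = 2300 mg/L.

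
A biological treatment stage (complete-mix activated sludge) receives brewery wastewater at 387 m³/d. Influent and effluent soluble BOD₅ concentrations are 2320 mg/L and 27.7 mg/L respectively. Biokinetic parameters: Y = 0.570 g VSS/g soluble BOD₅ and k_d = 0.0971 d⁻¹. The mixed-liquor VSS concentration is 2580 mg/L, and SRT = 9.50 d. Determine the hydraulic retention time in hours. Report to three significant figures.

τ ≈ 60.1 h

Rearranging the biomass balance for a CMAS with decay, V = Y·Q·ΔS·θ_c / [X·(1+k_d θ_c)] = 0.570 × 387 × (2320 − 27.7) × 9.50 / [2580 × (1 + 0.0971 × 9.50)] = 4.8×10^6 / 4960 = 968.5 m³.
Hydraulic retention time τ = V/Q = 968.5 / 387 = 2.503 d = 60.06 h.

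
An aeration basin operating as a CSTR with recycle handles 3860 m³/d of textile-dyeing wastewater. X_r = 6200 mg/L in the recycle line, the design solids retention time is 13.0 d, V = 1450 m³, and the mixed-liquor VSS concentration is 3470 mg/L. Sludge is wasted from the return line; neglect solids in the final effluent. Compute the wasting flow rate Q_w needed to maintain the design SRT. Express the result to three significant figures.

θ_c = V·X/(Q_w·X_r) when wasting from the recycle, so Q_w = V·X/(θ_c·X_r) = 1450 × 3470 / (13.0 × 6200) = 62.43 m³/d.

Q_w ≈ 62.4 m³/d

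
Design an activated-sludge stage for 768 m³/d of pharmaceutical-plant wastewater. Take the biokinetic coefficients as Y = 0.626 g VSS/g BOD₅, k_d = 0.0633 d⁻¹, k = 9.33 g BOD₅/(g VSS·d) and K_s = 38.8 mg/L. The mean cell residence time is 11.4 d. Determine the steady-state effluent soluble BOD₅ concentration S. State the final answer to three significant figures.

S ≈ 1.03 mg/L

Effluent substrate depends only on kinetics and SRT: S = K_s(1 + k_d θ_c) / [θ_c(Yk − k_d) − 1] = 38.8 × (1 + 0.0633 × 11.4) / [11.4 × (0.626 × 9.33 − 0.0633) − 1] = 66.80 / 64.86 = 1.030 mg/L.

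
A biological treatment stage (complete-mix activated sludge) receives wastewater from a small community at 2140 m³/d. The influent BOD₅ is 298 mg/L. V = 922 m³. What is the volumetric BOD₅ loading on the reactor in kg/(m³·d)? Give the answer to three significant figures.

L_v ≈ 0.692 kg BOD₅/(m³·d)

L_v = Q S₀ / V = 2140 × 298 × 10⁻³ / 922.0 = 0.6917 kg/(m³·d).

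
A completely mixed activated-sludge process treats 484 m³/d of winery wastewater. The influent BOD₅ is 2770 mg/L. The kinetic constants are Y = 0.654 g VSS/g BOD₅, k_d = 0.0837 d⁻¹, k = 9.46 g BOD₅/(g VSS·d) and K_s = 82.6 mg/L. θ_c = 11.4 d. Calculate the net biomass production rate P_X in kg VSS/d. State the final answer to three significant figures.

From the Monod/SRT balance for a CMAS, S = K_s·(1+k_d θ_c)/[θ_c·(Y k − k_d) − 1] = 82.6 × (1 + 0.0837 × 11.4) / [11.4 × (0.654 × 9.46 − 0.0837) − 1] = 161.4 / 68.58 = 2.354 mg/L.
Y_obs = Y / (1 + k_d θ_c) = 0.654 / (1 + 0.0837 × 11.4) = 0.654 / 1.954 = 0.3347.
Q·(S₀ − S) = 484 × (2770 − 2.35) × 10⁻³ = 1340 kg/d removed.
Net biomass production P_X = Y_obs × Q·(S₀ − S) = 0.3347 × 1340 = 448.3 kg VSS/d.

P_X ≈ 448 kg VSS/d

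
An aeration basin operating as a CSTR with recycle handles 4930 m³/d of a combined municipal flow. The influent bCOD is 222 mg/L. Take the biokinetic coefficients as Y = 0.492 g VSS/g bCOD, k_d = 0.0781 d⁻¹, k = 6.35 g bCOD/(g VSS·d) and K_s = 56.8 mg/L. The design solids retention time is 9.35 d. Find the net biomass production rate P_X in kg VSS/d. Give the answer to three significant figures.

P_X ≈ 306 kg VSS/d

Effluent substrate depends only on kinetics and SRT: S = K_s(1 + k_d θ_c) / [θ_c(Yk − k_d) − 1] = 56.8 × (1 + 0.0781 × 9.35) / [9.35 × (0.492 × 6.35 − 0.0781) − 1] = 98.28 / 27.48 = 3.576 mg/L.
Correct the yield for decay: Y_obs = Y/(1 + k_d θ_c) = 0.492 / (1 + 0.0781 × 9.35) = 0.492 / 1.730 = 0.2844.
Substrate removed = Q·(S₀ − S) = 4930 m³/d × (222 − 3.58) g/m³ = 1.08×10^6 g/d = 1077 kg/d.
Net biomass production P_X = Y_obs × Q·(S₀ − S) = 0.2844 × 1077 = 306.2 kg VSS/d.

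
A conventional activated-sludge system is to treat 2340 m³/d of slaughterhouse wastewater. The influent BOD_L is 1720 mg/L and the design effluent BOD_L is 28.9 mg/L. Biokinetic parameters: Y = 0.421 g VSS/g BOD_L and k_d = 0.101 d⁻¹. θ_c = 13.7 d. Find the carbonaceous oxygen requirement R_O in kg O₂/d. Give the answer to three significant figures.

The observed yield is Y_obs = Y/(1 + k_d·θ_c) = 0.421 / (1 + 0.101 × 13.7) = 0.421 / 2.384 = 0.1766 g VSS per g BOD_L removed.
Q·(S₀ − S) = 2340 × (1720 − 28.9) × 10⁻³ = 3957 kg/d removed.
Net sludge production P_X = 0.1766 × 3957 = 698.9 kg VSS/d.
R_O = Q·ΔS − 1.42 P_X = 3957 − 992.4 = 2965 kg O₂/d.

R_O ≈ 2960 kg O₂/d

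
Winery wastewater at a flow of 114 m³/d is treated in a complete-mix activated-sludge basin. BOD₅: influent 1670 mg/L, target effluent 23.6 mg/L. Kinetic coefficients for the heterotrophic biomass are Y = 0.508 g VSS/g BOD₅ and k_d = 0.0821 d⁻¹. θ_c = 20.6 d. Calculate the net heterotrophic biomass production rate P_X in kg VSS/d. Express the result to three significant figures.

The observed yield is Y_obs = Y/(1 + k_d·θ_c) = 0.508 / (1 + 0.0821 × 20.6) = 0.508 / 2.691 = 0.1888 g VSS per g BOD₅ removed.
Q·(S₀ − S) = 114 × (1670 − 23.6) × 10⁻³ = 187.7 kg/d removed.
Net biomass production P_X = Y_obs × Q·(S₀ − S) = 0.1888 × 187.7 = 35.43 kg VSS/d.

P_X ≈ 35.4 kg VSS/d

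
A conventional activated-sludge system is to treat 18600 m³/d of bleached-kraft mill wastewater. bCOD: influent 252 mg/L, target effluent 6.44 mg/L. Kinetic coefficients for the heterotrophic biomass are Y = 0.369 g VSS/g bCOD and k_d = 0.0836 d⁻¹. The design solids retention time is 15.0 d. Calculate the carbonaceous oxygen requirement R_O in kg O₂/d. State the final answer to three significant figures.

R_O ≈ 3510 kg O₂/d

The observed yield is Y_obs = Y/(1 + k_d·θ_c) = 0.369 / (1 + 0.0836 × 15.0) = 0.369 / 2.254 = 0.1637 g VSS per g bCOD removed.
ΔS = 252 − 6.44 = 245.6 mg/L, so the substrate removal rate is 18600 × 245.6/1000 = 4567 kg bCOD/d.
Net sludge production P_X = 0.1637 × 4567 = 747.7 kg VSS/d.
R_O = Q·ΔS − 1.42 P_X = 4567 − 1062 = 3506 kg O₂/d.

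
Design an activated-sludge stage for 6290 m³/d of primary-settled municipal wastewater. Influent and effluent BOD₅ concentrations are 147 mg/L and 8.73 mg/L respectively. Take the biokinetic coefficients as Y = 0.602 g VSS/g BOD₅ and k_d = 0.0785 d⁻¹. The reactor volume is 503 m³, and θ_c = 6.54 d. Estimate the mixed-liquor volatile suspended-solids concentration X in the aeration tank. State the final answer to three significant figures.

X ≈ 4500 mg/L

From V·X·(1 + k_d·θ_c) = Y·Q·(S₀ − S)·θ_c: X = 0.602 × 6290 × (147 − 8.73) × 6.54 / [503 × (1 + 0.0785 × 6.54)] = 4498 mg/L.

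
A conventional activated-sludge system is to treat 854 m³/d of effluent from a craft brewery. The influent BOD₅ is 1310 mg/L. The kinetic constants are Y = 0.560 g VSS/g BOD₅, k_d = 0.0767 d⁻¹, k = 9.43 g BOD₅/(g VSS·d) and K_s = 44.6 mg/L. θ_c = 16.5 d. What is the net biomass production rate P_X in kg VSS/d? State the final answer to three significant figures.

For a completely mixed reactor with recycle the Lawrence–McCarty relation gives S = K_s·(1 + k_d·θ_c) / [θ_c·(Y·k − k_d) − 1] = 44.6 × (1 + 0.0767 × 16.5) / [16.5 × (0.560 × 9.43 − 0.0767) − 1] = 101.0 / 84.87 = 1.191 mg/L.
Y_obs = Y / (1 + k_d θ_c) = 0.560 / (1 + 0.0767 × 16.5) = 0.560 / 2.266 = 0.2472.
ΔS = 1310 − 1.19 = 1309 mg/L, so the substrate removal rate is 854 × 1309/1000 = 1118 kg BOD₅/d.
So the net sludge growth is P_X = 0.2472 × 1118 = 276.3 kg VSS/d.

P_X ≈ 276 kg VSS/d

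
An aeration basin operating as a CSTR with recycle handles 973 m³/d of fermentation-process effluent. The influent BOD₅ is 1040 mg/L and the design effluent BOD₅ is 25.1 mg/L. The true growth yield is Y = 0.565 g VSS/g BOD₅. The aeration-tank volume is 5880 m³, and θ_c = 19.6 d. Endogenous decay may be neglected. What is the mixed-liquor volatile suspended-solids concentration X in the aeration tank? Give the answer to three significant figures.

From V·X = Y·Q·(S₀ − S)·θ_c (decay neglected): X = 0.565 × 973 × (1040 − 25.1) × 19.6 / 5880 = 1860 mg/L.

X ≈ 1860 mg/L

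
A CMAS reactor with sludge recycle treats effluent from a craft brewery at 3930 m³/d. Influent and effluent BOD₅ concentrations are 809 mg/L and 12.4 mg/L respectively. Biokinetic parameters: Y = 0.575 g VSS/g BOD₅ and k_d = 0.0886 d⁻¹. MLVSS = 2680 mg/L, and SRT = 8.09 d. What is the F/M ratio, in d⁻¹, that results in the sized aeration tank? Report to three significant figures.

Steady-state biomass mass balance: V·X·(1 + k_d·θ_c) = Y·Q·(S₀ − S)·θ_c, so V = 0.575 × 3930 × (809 − 12.4) × 8.09 / [2680 × (1 + 0.0886 × 8.09)] = 1.46×10^7 / 4601 = 3165 m³.
F/M = Q·S₀ / (V·X) = 3930 × 809 / (3165 × 2680) = 0.3748 g BOD₅·(g VSS·d)⁻¹.

F/M ≈ 0.375 d⁻¹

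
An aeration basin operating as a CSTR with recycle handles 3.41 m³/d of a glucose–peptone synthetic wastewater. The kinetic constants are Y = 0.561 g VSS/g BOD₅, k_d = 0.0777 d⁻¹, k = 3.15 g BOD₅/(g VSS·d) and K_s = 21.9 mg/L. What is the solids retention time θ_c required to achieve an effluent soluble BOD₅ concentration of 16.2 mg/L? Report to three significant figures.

From 1/θ_c = Y·k·S/(K_s + S) − k_d: Y·k·S/(K_s+S) = 0.561 × 3.15 × 16.2 / (21.9 + 16.2) = 0.7514 d⁻¹.
Then 1/θ_c = μ − k_d = 0.7514 − 0.0777 = 0.6737 d⁻¹, giving θ_c = 1.484 d.

θ_c ≈ 1.48 d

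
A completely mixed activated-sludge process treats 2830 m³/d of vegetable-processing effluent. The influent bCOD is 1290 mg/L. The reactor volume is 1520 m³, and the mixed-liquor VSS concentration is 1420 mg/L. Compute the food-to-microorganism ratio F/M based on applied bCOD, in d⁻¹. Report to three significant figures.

F/M ≈ 1.69 d⁻¹

Food-to-microorganism ratio F/M = Q S₀ / (V X) = 2830 × 1290 / (1520 × 1420) = 1.691 d⁻¹.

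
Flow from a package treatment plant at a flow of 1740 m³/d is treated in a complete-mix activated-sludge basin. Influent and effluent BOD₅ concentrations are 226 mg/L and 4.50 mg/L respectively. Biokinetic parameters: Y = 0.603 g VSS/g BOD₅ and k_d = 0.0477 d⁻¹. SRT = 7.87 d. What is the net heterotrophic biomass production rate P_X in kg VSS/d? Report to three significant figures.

P_X ≈ 169 kg VSS/d

Y_obs = Y / (1 + k_d θ_c) = 0.603 / (1 + 0.0477 × 7.87) = 0.603 / 1.375 = 0.4384.
Substrate removed = Q·(S₀ − S) = 1740 m³/d × (226 − 4.50) g/m³ = 3.85×10^5 g/d = 385.4 kg/d.
Net biomass production P_X = Y_obs × Q·(S₀ − S) = 0.4384 × 385.4 = 169.0 kg VSS/d.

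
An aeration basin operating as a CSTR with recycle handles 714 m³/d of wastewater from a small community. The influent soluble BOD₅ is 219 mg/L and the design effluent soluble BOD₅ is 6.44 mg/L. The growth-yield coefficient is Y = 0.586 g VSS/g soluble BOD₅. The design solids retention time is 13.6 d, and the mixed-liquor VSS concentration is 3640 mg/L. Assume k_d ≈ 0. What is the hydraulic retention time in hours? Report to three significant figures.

Biomass mass balance (decay neglected): V·X = Y·Q·(S₀ − S)·θ_c, so V = 0.586 × 714 × (219 − 6.44) × 13.6 / 3640 = 332.3 m³.
Hydraulic retention time τ = V/Q = 332.3 / 714 = 0.4654 d = 11.17 h.

τ ≈ 11.2 h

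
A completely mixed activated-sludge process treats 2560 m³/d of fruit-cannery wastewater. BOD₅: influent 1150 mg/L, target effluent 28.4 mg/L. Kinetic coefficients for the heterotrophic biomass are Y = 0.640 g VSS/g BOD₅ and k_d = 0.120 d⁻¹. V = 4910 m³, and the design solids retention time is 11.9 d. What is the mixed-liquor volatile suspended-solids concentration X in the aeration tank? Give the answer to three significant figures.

X ≈ 1830 mg/L

X = Y·Q·ΔS·θ_c / [V·(1 + k_d θ_c)] = 0.640 × 2560 × (1150 − 28.4) × 11.9 / [4910 × (1 + 0.120 × 11.9)] = 1834 mg/L.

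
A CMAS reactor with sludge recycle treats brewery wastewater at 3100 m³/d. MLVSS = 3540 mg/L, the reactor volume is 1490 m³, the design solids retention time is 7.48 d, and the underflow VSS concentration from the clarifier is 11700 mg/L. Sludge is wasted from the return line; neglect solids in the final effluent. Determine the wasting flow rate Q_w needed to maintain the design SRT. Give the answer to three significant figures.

Q_w ≈ 60.3 m³/d

Wasting from the return line (neglecting effluent solids): Q_w = V·X / (θ_c·X_r) = 1490 × 3540 / (7.48 × 11700) = 60.27 m³/d.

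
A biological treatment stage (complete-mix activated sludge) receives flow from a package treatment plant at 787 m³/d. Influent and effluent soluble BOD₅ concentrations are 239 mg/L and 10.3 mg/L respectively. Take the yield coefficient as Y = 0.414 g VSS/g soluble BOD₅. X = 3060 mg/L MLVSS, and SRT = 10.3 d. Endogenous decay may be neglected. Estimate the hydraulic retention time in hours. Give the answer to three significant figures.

τ ≈ 7.65 h

Biomass mass balance (decay neglected): V·X = Y·Q·(S₀ − S)·θ_c, so V = 0.414 × 787 × (239 − 10.3) × 10.3 / 3060 = 250.8 m³.
τ = V/Q = 250.8/787 = 0.3187 d, or 7.649 h.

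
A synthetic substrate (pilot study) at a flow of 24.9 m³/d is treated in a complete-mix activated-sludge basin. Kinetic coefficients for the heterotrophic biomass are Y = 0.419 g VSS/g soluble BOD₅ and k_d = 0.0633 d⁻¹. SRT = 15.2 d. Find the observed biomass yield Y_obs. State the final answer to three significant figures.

The observed yield is Y_obs = Y/(1 + k_d·θ_c) = 0.419 / (1 + 0.0633 × 15.2) = 0.419 / 1.962 = 0.2135 g VSS per g soluble BOD₅ removed.

Y_obs ≈ 0.214 g VSS/g soluble BOD₅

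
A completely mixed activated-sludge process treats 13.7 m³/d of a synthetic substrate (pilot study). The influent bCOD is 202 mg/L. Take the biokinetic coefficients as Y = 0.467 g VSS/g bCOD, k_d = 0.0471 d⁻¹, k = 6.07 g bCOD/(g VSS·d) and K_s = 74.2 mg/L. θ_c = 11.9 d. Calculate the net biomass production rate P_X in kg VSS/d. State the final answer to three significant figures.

Effluent substrate depends only on kinetics and SRT: S = K_s(1 + k_d θ_c) / [θ_c(Yk − k_d) − 1] = 74.2 × (1 + 0.0471 × 11.9) / [11.9 × (0.467 × 6.07 − 0.0471) − 1] = 115.8 / 32.17 = 3.599 mg/L.
Observed yield with endogenous decay: Y_obs = Y / (1 + k_d·θ_c) = 0.467 / (1 + 0.0471 × 11.9) = 0.467 / 1.560 = 0.2993 g VSS/g bCOD.
Q·(S₀ − S) = 13.7 × (202 − 3.60) × 10⁻³ = 2.718 kg/d removed.
So the net sludge growth is P_X = 0.2993 × 2.718 = 0.8134 kg VSS/d.

P_X ≈ 0.813 kg VSS/d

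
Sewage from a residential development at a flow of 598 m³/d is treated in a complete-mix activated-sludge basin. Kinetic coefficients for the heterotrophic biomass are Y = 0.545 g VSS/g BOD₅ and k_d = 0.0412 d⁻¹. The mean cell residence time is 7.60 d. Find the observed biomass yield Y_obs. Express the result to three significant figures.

The observed yield is Y_obs = Y/(1 + k_d·θ_c) = 0.545 / (1 + 0.0412 × 7.60) = 0.545 / 1.313 = 0.4150 g VSS per g BOD₅ removed.

Y_obs ≈ 0.415 g VSS/g BOD₅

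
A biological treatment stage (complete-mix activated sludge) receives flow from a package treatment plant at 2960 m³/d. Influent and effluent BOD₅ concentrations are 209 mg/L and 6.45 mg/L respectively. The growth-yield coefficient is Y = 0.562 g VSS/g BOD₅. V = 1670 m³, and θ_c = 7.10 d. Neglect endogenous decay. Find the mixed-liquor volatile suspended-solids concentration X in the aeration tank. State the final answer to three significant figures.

From V·X = Y·Q·(S₀ − S)·θ_c (decay neglected): X = 0.562 × 2960 × (209 − 6.45) × 7.10 / 1670 = 1433 mg/L.

X ≈ 1430 mg/L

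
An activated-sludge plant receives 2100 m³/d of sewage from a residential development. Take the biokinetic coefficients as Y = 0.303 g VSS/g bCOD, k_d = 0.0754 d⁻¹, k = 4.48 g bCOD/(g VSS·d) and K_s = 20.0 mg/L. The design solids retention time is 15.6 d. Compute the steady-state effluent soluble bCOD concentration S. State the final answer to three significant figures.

S ≈ 2.29 mg/L

Effluent substrate depends only on kinetics and SRT: S = K_s(1 + k_d θ_c) / [θ_c(Yk − k_d) − 1] = 20.0 × (1 + 0.0754 × 15.6) / [15.6 × (0.303 × 4.48 − 0.0754) − 1] = 43.52 / 19.00 = 2.291 mg/L.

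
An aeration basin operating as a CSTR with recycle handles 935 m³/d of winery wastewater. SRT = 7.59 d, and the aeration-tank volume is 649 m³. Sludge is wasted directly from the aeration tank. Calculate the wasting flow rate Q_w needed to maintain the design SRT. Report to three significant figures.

For wasting at MLVSS concentration, Q_w = V/θ_c = 649.0/7.59 = 85.51 m³/d.

Q_w ≈ 85.5 m³/d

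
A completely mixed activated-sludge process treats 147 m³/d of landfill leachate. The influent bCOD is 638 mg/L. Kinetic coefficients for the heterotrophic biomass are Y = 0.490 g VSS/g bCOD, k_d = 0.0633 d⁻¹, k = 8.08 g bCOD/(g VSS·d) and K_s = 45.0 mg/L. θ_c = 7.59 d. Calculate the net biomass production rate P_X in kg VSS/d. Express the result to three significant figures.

For a completely mixed reactor with recycle the Lawrence–McCarty relation gives S = K_s·(1 + k_d·θ_c) / [θ_c·(Y·k − k_d) − 1] = 45.0 × (1 + 0.0633 × 7.59) / [7.59 × (0.490 × 8.08 − 0.0633) − 1] = 66.62 / 28.57 = 2.332 mg/L.
Observed yield with endogenous decay: Y_obs = Y / (1 + k_d·θ_c) = 0.490 / (1 + 0.0633 × 7.59) = 0.490 / 1.480 = 0.3310 g VSS/g bCOD.
Mass of bCOD removed per day: Q(S₀ − S) = 147 × 635.7 g/m³ = 93.44 kg/d.
Net biomass production P_X = Y_obs × Q·(S₀ − S) = 0.3310 × 93.44 = 30.93 kg VSS/d.

P_X ≈ 30.9 kg VSS/d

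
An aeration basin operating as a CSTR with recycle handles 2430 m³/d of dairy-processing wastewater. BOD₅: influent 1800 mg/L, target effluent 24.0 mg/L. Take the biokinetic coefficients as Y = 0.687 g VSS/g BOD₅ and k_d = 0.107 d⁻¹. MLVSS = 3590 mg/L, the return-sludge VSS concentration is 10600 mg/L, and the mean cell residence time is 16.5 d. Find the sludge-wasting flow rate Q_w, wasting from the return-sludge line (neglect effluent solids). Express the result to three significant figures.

Steady-state biomass mass balance: V·X·(1 + k_d·θ_c) = Y·Q·(S₀ − S)·θ_c, so V = 0.687 × 2430 × (1800 − 24.0) × 16.5 / [3590 × (1 + 0.107 × 16.5)] = 4.89×10^7 / 9928 = 4927 m³.
Wasting from the return line (neglecting effluent solids): Q_w = V·X / (θ_c·X_r) = 4927 × 3590 / (16.5 × 10600) = 101.1 m³/d.

Q_w ≈ 101 m³/d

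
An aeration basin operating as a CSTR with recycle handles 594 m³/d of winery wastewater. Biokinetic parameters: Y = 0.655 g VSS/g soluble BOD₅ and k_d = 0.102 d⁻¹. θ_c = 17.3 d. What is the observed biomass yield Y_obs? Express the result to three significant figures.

Y_obs ≈ 0.237 g VSS/g soluble BOD₅

Y_obs = Y / (1 + k_d θ_c) = 0.655 / (1 + 0.102 × 17.3) = 0.655 / 2.765 = 0.2369.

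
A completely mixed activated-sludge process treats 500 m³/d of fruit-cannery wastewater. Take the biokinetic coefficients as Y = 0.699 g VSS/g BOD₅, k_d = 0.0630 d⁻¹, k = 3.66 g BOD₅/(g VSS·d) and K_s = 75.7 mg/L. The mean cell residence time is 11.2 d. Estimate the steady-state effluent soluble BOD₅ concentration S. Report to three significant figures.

S ≈ 4.79 mg/L

From the Monod/SRT balance for a CMAS, S = K_s·(1+k_d θ_c)/[θ_c·(Y k − k_d) − 1] = 75.7 × (1 + 0.0630 × 11.2) / [11.2 × (0.699 × 3.66 − 0.0630) − 1] = 129.1 / 26.95 = 4.791 mg/L.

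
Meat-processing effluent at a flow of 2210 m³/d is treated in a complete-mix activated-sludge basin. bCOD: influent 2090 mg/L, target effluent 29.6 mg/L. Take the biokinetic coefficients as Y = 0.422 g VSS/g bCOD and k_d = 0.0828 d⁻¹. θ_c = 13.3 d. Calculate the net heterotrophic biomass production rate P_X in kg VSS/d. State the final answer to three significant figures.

Observed yield with endogenous decay: Y_obs = Y / (1 + k_d·θ_c) = 0.422 / (1 + 0.0828 × 13.3) = 0.422 / 2.101 = 0.2008 g VSS/g bCOD.
Q·(S₀ − S) = 2210 × (2090 − 29.6) × 10⁻³ = 4553 kg/d removed.
Net biomass production P_X = Y_obs × Q·(S₀ − S) = 0.2008 × 4553 = 914.5 kg VSS/d.

P_X ≈ 914 kg VSS/d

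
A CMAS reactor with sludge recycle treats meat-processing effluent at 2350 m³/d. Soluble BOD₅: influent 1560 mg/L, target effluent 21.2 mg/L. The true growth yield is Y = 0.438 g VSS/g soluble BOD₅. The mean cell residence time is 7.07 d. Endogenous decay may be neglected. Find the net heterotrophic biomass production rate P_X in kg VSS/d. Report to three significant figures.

Since k_d ≈ 0, Y_obs = Y = 0.438 g VSS/g soluble BOD₅.
Substrate removed = Q·(S₀ − S) = 2350 m³/d × (1560 − 21.2) g/m³ = 3.62×10^6 g/d = 3616 kg/d.
So the net sludge growth is P_X = 0.4380 × 3616 = 1584 kg VSS/d.

P_X ≈ 1580 kg VSS/d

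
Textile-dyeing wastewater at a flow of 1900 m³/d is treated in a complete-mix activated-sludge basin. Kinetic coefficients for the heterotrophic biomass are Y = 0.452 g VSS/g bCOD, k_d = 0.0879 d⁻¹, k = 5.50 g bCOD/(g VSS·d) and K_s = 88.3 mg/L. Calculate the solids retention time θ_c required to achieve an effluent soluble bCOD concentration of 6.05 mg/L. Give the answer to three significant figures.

θ_c ≈ 14.0 d

Specific growth rate at S = 6.05 mg/L: μ = YkS/(K_s+S) = 0.452·5.50·6.05/(88.3+6.05) = 0.1594 d⁻¹.
Then 1/θ_c = μ − k_d = 0.1594 − 0.0879 = 0.07151 d⁻¹, giving θ_c = 13.98 d.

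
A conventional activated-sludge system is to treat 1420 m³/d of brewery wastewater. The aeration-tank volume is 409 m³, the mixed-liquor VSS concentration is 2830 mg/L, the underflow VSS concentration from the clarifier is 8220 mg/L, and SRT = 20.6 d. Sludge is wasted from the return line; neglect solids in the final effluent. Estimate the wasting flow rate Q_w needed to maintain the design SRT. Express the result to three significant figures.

Q_w = (V·X)/(θ_c X_r) = 409.0 × 2830 / (20.6 × 8220) = 6.836 m³/d.

Q_w ≈ 6.84 m³/d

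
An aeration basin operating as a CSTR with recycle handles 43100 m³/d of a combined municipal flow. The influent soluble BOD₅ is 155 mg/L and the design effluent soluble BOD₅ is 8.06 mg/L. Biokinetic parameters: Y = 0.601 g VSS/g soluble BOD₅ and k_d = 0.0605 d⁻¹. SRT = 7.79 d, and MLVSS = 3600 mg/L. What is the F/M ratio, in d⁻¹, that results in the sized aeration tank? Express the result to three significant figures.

Steady-state biomass mass balance: V·X·(1 + k_d·θ_c) = Y·Q·(S₀ − S)·θ_c, so V = 0.601 × 43100 × (155 − 8.06) × 7.79 / [3600 × (1 + 0.0605 × 7.79)] = 2.97×10^7 / 5297 = 5598 m³.
F/M = applied load / biomass = Q·S₀/(V·X) = 43100 × 155 / (5598 × 3600) = 0.3315 d⁻¹.

F/M ≈ 0.331 d⁻¹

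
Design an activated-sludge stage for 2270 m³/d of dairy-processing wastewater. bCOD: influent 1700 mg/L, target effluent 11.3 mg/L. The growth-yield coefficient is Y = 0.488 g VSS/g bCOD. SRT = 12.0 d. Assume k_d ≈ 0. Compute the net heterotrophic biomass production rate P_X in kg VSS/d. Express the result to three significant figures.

Since k_d ≈ 0, Y_obs = Y = 0.488 g VSS/g bCOD.
Substrate removed = Q·(S₀ − S) = 2270 m³/d × (1700 − 11.3) g/m³ = 3.83×10^6 g/d = 3833 kg/d.
Biomass produced: P_X = Y_obs·Q·ΔS = 0.4880 × 3833 ≈ 1871 kg VSS/d.

P_X ≈ 1870 kg VSS/d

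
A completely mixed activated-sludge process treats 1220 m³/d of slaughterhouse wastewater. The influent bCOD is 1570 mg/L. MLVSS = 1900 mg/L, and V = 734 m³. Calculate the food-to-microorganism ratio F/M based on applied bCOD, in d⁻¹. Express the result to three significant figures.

F/M = applied load / biomass = Q·S₀/(V·X) = 1220 × 1570 / (734.0 × 1900) = 1.373 d⁻¹.

F/M ≈ 1.37 d⁻¹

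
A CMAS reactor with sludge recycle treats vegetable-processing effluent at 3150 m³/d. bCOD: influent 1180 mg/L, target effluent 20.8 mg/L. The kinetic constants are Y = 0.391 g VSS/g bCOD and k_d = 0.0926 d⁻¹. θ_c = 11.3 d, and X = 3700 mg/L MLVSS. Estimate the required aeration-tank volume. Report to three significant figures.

Rearranging the biomass balance for a CMAS with decay, V = Y·Q·ΔS·θ_c / [X·(1+k_d θ_c)] = 0.391 × 3150 × (1180 − 20.8) × 11.3 / [3700 × (1 + 0.0926 × 11.3)] = 1.61×10^7 / 7572 = 2131 m³.

V ≈ 2130 m³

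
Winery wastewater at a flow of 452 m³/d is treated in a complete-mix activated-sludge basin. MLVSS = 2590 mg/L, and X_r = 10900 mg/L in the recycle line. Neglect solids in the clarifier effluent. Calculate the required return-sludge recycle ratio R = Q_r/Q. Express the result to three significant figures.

R ≈ 0.312

Mass balance around the secondary clarifier (neglecting effluent solids): R = X / (X_r − X) = 2590 / (10900 − 2590) = 0.3117.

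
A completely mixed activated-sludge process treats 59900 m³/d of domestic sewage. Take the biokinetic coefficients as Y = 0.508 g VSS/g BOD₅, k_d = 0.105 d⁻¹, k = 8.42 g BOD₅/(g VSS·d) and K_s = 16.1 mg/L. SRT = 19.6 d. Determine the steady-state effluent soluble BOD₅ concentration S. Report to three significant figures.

From the Monod/SRT balance for a CMAS, S = K_s·(1+k_d θ_c)/[θ_c·(Y k − k_d) − 1] = 16.1 × (1 + 0.105 × 19.6) / [19.6 × (0.508 × 8.42 − 0.105) − 1] = 49.23 / 80.78 = 0.6095 mg/L.

S ≈ 0.609 mg/L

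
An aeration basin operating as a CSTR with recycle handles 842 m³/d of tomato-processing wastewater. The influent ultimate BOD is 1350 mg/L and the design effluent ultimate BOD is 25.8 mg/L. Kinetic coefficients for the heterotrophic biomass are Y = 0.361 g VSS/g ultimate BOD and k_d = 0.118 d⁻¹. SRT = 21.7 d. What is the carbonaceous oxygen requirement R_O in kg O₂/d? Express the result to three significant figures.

R_O ≈ 954 kg O₂/d

Correct the yield for decay: Y_obs = Y/(1 + k_d θ_c) = 0.361 / (1 + 0.118 × 21.7) = 0.361 / 3.561 = 0.1014.
Substrate removed = Q·(S₀ − S) = 842 m³/d × (1350 − 25.8) g/m³ = 1.11×10^6 g/d = 1115 kg/d.
Net sludge production P_X = 0.1014 × 1115 = 113.0 kg VSS/d.
R_O = Q·ΔS − 1.42 P_X = 1115 − 160.5 = 954.5 kg O₂/d.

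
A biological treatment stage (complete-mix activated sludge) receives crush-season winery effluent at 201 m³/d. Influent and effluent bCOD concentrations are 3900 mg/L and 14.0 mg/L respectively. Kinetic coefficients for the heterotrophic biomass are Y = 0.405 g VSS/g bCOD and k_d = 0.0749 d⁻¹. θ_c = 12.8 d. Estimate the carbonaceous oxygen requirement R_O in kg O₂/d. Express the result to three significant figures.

R_O ≈ 552 kg O₂/d

Y_obs = Y / (1 + k_d θ_c) = 0.405 / (1 + 0.0749 × 12.8) = 0.405 / 1.959 = 0.2068.
ΔS = 3900 − 14.0 = 3886 mg/L, so the substrate removal rate is 201 × 3886/1000 = 781.1 kg bCOD/d.
Net sludge production P_X = 0.2068 × 781.1 = 161.5 kg VSS/d.
R_O = Q·ΔS − 1.42 P_X = 781.1 − 229.3 = 551.8 kg O₂/d.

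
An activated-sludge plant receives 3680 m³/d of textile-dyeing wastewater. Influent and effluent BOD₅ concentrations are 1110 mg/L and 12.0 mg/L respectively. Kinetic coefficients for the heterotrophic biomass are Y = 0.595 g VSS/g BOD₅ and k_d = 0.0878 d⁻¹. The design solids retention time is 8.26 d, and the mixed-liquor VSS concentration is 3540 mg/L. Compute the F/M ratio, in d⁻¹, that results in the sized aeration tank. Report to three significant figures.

From the SRT design equation V = Y Q (S₀−S) θ_c / [X (1 + k_d θ_c)] = 0.595 × 3680 × (1110 − 12.0) × 8.26 / [3540 × (1 + 0.0878 × 8.26)] = 1.99×10^7 / 6107 = 3252 m³.
F/M = Q·S₀ / (V·X) = 3680 × 1110 / (3252 × 3540) = 0.3549 g BOD₅·(g VSS·d)⁻¹.

F/M ≈ 0.355 d⁻¹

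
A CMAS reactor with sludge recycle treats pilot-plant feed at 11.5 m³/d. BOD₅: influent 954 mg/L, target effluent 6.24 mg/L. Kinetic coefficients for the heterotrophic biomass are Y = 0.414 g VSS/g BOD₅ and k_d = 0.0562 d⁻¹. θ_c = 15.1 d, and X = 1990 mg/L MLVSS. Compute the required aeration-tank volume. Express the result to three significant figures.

V ≈ 18.5 m³

From the SRT design equation V = Y Q (S₀−S) θ_c / [X (1 + k_d θ_c)] = 0.414 × 11.5 × (954 − 6.24) × 15.1 / [1990 × (1 + 0.0562 × 15.1)] = 6.81×10^4 / 3679 = 18.52 m³.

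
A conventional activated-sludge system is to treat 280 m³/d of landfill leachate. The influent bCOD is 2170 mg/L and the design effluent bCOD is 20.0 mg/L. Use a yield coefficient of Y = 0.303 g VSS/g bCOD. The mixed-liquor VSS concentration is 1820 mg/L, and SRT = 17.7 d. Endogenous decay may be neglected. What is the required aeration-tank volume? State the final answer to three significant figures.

V ≈ 1770 m³

Biomass mass balance (decay neglected): V·X = Y·Q·(S₀ − S)·θ_c, so V = 0.303 × 280 × (2170 − 20.0) × 17.7 / 1820 = 1774 m³.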